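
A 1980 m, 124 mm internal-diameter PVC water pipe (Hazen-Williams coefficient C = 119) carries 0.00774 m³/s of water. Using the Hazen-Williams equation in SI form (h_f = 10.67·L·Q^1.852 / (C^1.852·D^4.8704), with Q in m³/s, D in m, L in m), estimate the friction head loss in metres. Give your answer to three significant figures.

h_f ≈ 9.69 m

h_f = 10.67·1980·0.00774^1.852 / (119^1.852·0.124^4.8704) = 9.689 m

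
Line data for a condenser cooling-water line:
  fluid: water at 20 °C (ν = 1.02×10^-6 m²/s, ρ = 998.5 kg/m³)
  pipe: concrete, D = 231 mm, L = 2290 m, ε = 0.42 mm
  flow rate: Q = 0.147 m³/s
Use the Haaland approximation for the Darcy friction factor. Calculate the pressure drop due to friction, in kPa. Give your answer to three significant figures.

Δp ≈ 1410 kPa

V = 4Q/(πD²) = 4·0.147/(π·0.231²) = 3.508 m/s
Re = VD/ν = 3.508·0.231/1.02×10^-6 = 7.94×10^5 → turbulent
ε/D = 0.42/231 = 0.00182
Haaland: f = 0.02310
h_f = f(L/D)V²/(2g) = 0.02310·(2290/0.231)·3.508²/(2·9.81) = 143.6 m
Δp = ρg·h_f = 998.5·9.81·143.6 = 1407 kPa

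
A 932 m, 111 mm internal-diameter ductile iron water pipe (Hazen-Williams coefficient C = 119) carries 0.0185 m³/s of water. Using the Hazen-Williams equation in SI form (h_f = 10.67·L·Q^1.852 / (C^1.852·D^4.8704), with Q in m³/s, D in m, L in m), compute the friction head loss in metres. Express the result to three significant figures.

h_f = 10.67·932·0.0185^1.852 / (119^1.852·0.111^4.8704) = 39.28 m

h_f ≈ 39.3 m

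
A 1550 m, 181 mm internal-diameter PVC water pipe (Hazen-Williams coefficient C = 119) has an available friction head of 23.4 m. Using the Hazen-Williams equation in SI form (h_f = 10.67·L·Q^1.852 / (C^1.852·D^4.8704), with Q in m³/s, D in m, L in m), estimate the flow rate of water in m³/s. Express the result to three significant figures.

Q ≈ 0.0385 m³/s

Rearranging: Q = [h_f·C^1.852·D^4.8704 / (10.67·L)]^(1/1.852)
Q = [23.4·119^1.852·0.181^4.8704 / (10.67·1550)]^0.540 = 0.03845 m³/s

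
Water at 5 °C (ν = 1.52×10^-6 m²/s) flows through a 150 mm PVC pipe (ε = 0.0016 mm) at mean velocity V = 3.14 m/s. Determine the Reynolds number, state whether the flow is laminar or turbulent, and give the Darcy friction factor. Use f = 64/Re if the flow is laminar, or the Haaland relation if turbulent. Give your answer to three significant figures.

Re ≈ 3.10×10^5; turbulent; f ≈ 0.0143

Re = VD/ν = 3.140·0.150/1.52×10^-6 = 3.10×10^5
Re > 4000 → turbulent; ε/D = 1.07×10^-5
Haaland: f = 0.01434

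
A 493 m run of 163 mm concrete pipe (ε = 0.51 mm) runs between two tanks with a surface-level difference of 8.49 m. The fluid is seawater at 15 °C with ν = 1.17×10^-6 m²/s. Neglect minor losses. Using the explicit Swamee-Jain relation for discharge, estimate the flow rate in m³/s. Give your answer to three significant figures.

Swamee-Jain (Type II): Q = -0.965·√(gD⁵h_f/L)·ln[ε/(3.7D) + √(3.17ν²L/(gD³h_f))]
√(gD⁵h_f/L) = √(9.81·0.163⁵·8.49/493) = 0.004409
ε/(3.7D) = 8.46×10^-4; √(3.17ν²L/(gD³h_f)) = 7.70×10^-5
Q = -0.965·0.004409·ln(9.226×10^-4) = 0.02973 m³/s
Check: V = 1.42 m/s, Re = 1.99×10^5, f = 0.02732, h_f = 8.55 m ≈ 8.49 m ✓

Q ≈ 0.0297 m³/s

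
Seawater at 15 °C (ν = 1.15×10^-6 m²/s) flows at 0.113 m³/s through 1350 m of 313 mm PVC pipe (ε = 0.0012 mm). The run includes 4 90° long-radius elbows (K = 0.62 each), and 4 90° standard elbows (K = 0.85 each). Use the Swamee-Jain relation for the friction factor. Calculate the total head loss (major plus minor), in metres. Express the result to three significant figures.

V = 4Q/(πD²) = 1.469 m/s; V²/2g = 0.1099 m
Re = 4.00×10^5, ε/D = 3.83×10^-6 → f = 0.01369 (Swamee-Jain)
Major: h_f = f(L/D)·V²/2g = 0.01369·4313·0.1099 = 6.488 m
Minor: ΣK = 5.88; h_m = ΣK·V²/2g = 0.6464 m
Total H_L = 6.488 + 0.6464 = 7.135 m

H_L ≈ 7.13 m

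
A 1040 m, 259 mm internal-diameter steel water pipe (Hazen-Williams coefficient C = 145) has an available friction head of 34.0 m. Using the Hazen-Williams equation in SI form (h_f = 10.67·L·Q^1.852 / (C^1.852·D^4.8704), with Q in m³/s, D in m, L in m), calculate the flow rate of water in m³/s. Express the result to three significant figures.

Rearranging: Q = [h_f·C^1.852·D^4.8704 / (10.67·L)]^(1/1.852)
Q = [34.0·145^1.852·0.259^4.8704 / (10.67·1040)]^0.540 = 0.1825 m³/s

Q ≈ 0.182 m³/s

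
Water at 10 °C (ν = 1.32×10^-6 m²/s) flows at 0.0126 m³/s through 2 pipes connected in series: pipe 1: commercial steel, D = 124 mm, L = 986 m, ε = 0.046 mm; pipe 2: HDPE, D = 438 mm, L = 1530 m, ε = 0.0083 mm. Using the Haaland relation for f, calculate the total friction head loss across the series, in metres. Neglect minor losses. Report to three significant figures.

Pipe 1: V = 1.043 m/s, Re = 9.80×10^4, ε/D = 3.71×10^-4, f = 0.01957, h_1 = f(L/D)V²/2g = 8.634 m
Pipe 2: V = 0.08362 m/s, Re = 2.77×10^4, ε/D = 1.89×10^-5, f = 0.02379, h_2 = f(L/D)V²/2g = 0.02962 m
Series → Q common, losses add: H = Σh = 8.663 m

H ≈ 8.66 m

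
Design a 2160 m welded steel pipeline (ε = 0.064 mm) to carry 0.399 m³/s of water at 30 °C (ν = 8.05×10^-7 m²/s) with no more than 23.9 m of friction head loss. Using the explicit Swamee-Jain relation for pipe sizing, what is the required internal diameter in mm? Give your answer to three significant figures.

Swamee-Jain (Type III): D = 0.66·[ε^1.25·(LQ²/(gh_f))^4.75 + ν·Q^9.4·(L/(gh_f))^5.2]^0.04
LQ²/(gh_f) = 1.467; L/(gh_f) = 9.213
Term 1 = ε^1.25·(…)^4.75 = 3.53×10^-5; Term 2 = ν·Q^9.4·(…)^5.2 = 1.48×10^-5
D = 0.66·(3.53×10^-5 + 1.48×10^-5)^0.04 = 0.4442 m = 444 mm
Check: V = 2.58 m/s, Re = 1.42×10^6, f = 0.01381, h_f = 22.7 m ≈ 23.9 m ✓

D ≈ 444 mm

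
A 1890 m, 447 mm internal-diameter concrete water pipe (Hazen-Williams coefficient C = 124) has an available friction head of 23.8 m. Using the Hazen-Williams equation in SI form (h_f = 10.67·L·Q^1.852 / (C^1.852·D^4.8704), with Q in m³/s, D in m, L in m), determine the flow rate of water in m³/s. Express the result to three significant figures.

Rearranging: Q = [h_f·C^1.852·D^4.8704 / (10.67·L)]^(1/1.852)
Q = [23.8·124^1.852·0.447^4.8704 / (10.67·1890)]^0.540 = 0.3915 m³/s

Q ≈ 0.392 m³/s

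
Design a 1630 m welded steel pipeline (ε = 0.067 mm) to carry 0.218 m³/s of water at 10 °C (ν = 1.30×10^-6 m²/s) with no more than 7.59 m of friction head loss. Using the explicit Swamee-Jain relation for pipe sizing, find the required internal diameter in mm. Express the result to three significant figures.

D ≈ 423 mm

Swamee-Jain (Type III): D = 0.66·[ε^1.25·(LQ²/(gh_f))^4.75 + ν·Q^9.4·(L/(gh_f))^5.2]^0.04
LQ²/(gh_f) = 1.040; L/(gh_f) = 21.89
Term 1 = ε^1.25·(…)^4.75 = 7.32×10^-6; Term 2 = ν·Q^9.4·(…)^5.2 = 7.33×10^-6
D = 0.66·(7.32×10^-6 + 7.33×10^-6)^0.04 = 0.4228 m = 423 mm
Check: V = 1.55 m/s, Re = 5.05×10^5, f = 0.01509, h_f = 7.15 m ≈ 7.59 m ✓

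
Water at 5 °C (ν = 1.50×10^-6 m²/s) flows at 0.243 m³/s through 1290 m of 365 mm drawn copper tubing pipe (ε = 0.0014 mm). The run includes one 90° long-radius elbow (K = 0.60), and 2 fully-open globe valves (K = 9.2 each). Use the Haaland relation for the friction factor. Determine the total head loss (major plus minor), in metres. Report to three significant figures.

V = 4Q/(πD²) = 2.322 m/s; V²/2g = 0.2749 m
Re = 5.65×10^5, ε/D = 3.84×10^-6 → f = 0.01283 (Haaland)
Major: h_f = f(L/D)·V²/2g = 0.01283·3534·0.2749 = 12.46 m
Minor: ΣK = 19.0; h_m = ΣK·V²/2g = 5.223 m
Total H_L = 12.46 + 5.223 = 17.69 m

H_L ≈ 17.7 m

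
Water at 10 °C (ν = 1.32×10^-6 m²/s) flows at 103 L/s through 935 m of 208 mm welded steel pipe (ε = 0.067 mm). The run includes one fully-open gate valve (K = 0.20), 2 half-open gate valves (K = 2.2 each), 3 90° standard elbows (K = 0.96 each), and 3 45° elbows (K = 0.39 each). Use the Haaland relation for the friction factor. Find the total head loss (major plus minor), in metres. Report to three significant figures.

H_L ≈ 38.5 m

V = 4Q/(πD²) = 3.031 m/s; V²/2g = 0.4683 m
Re = 4.78×10^5, ε/D = 3.22×10^-4 → f = 0.01638 (Haaland)
Major: h_f = f(L/D)·V²/2g = 0.01638·4495·0.4683 = 34.48 m
Minor: ΣK = 8.65; h_m = ΣK·V²/2g = 4.051 m
Total H_L = 34.48 + 4.051 = 38.53 m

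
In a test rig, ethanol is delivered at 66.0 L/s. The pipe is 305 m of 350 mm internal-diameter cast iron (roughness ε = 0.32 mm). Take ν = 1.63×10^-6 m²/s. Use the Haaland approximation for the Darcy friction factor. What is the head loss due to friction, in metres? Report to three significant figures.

h_f ≈ 0.438 m

V = 4Q/(πD²) = 4·0.0660/(π·0.350²) = 0.6860 m/s
Re = VD/ν = 0.6860·0.350/1.63×10^-6 = 1.47×10^5 → turbulent
ε/D = 0.32/350 = 9.14×10^-4
Haaland: f = 0.02098
h_f = f(L/D)V²/(2g) = 0.02098·(305/0.350)·0.6860²/(2·9.81) = 0.4384 m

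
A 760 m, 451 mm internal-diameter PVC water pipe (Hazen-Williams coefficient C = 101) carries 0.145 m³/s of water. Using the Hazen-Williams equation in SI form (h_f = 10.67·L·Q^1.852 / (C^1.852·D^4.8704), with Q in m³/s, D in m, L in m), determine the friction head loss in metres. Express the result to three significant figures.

h_f = 10.67·760·0.145^1.852 / (101^1.852·0.451^4.8704) = 2.129 m

h_f ≈ 2.13 m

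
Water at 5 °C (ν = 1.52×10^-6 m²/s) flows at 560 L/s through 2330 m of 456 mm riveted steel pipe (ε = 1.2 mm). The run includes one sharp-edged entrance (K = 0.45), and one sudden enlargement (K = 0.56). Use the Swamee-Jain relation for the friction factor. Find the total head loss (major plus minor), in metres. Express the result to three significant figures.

H_L ≈ 78.5 m

V = 4Q/(πD²) = 3.429 m/s; V²/2g = 0.5993 m
Re = 1.03×10^6, ε/D = 0.00263 → f = 0.02544 (Swamee-Jain)
Major: h_f = f(L/D)·V²/2g = 0.02544·5110·0.5993 = 77.91 m
Minor: ΣK = 1.01; h_m = ΣK·V²/2g = 0.6053 m
Total H_L = 77.91 + 0.6053 = 78.52 m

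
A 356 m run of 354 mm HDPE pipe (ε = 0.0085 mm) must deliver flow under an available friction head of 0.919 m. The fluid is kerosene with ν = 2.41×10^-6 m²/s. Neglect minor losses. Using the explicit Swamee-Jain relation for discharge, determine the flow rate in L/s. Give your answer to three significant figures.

Swamee-Jain (Type II): Q = -0.965·√(gD⁵h_f/L)·ln[ε/(3.7D) + √(3.17ν²L/(gD³h_f))]
√(gD⁵h_f/L) = √(9.81·0.354⁵·0.919/356) = 0.01187
ε/(3.7D) = 6.49×10^-6; √(3.17ν²L/(gD³h_f)) = 1.28×10^-4
Q = -0.965·0.01187·ln(1.345×10^-4) = 0.1021 m³/s
Check: V = 1.04 m/s, Re = 1.52×10^5, f = 0.01658, h_f = 0.914 m ≈ 0.919 m ✓

Q ≈ 102 L/s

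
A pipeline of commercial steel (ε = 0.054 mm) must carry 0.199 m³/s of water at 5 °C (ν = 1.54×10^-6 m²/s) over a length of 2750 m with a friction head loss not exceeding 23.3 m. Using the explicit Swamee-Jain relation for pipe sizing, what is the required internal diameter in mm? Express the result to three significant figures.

D ≈ 362 mm

Swamee-Jain (Type III): D = 0.66·[ε^1.25·(LQ²/(gh_f))^4.75 + ν·Q^9.4·(L/(gh_f))^5.2]^0.04
LQ²/(gh_f) = 0.4764; L/(gh_f) = 12.03
Term 1 = ε^1.25·(…)^4.75 = 1.37×10^-7; Term 2 = ν·Q^9.4·(…)^5.2 = 1.64×10^-7
D = 0.66·(1.37×10^-7 + 1.64×10^-7)^0.04 = 0.3620 m = 362 mm
Check: V = 1.93 m/s, Re = 4.55×10^5, f = 0.01515, h_f = 21.9 m ≈ 23.3 m ✓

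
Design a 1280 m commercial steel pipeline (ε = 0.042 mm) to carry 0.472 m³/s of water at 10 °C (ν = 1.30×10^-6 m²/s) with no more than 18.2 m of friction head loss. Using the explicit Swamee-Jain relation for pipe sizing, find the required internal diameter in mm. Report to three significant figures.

Swamee-Jain (Type III): D = 0.66·[ε^1.25·(LQ²/(gh_f))^4.75 + ν·Q^9.4·(L/(gh_f))^5.2]^0.04
LQ²/(gh_f) = 1.597; L/(gh_f) = 7.169
Term 1 = ε^1.25·(…)^4.75 = 3.13×10^-5; Term 2 = ν·Q^9.4·(…)^5.2 = 3.14×10^-5
D = 0.66·(3.13×10^-5 + 3.14×10^-5)^0.04 = 0.4482 m = 448 mm
Check: V = 2.99 m/s, Re = 1.03×10^6, f = 0.01338, h_f = 17.4 m ≈ 18.2 m ✓

D ≈ 448 mm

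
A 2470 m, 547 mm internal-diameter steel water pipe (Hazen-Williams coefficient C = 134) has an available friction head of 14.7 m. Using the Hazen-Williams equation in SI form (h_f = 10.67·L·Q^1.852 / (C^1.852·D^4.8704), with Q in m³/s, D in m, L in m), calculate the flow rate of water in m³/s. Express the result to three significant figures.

Q ≈ 0.480 m³/s

Rearranging: Q = [h_f·C^1.852·D^4.8704 / (10.67·L)]^(1/1.852)
Q = [14.7·134^1.852·0.547^4.8704 / (10.67·2470)]^0.540 = 0.4801 m³/s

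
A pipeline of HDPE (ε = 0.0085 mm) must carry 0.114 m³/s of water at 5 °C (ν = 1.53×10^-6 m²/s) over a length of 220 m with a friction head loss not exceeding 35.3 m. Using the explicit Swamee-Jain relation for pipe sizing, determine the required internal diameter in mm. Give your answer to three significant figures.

Swamee-Jain (Type III): D = 0.66·[ε^1.25·(LQ²/(gh_f))^4.75 + ν·Q^9.4·(L/(gh_f))^5.2]^0.04
LQ²/(gh_f) = 0.008256; L/(gh_f) = 0.6353
Term 1 = ε^1.25·(…)^4.75 = 5.84×10^-17; Term 2 = ν·Q^9.4·(…)^5.2 = 1.97×10^-16
D = 0.66·(5.84×10^-17 + 1.97×10^-16)^0.04 = 0.1570 m = 157 mm
Check: V = 5.89 m/s, Re = 6.04×10^5, f = 0.01355, h_f = 33.6 m ≈ 35.3 m ✓

D ≈ 157 mm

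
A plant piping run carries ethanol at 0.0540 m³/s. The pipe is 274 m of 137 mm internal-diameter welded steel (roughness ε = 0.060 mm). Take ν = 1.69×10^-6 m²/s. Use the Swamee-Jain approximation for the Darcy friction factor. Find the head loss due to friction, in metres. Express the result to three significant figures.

h_f ≈ 24.6 m

V = 4Q/(πD²) = 4·0.0540/(π·0.137²) = 3.663 m/s
Re = VD/ν = 3.663·0.137/1.69×10^-6 = 2.97×10^5 → turbulent
ε/D = 0.060/137 = 4.38×10^-4
Swamee-Jain: f = 0.01798
h_f = f(L/D)V²/(2g) = 0.01798·(274/0.137)·3.663²/(2·9.81) = 24.59 m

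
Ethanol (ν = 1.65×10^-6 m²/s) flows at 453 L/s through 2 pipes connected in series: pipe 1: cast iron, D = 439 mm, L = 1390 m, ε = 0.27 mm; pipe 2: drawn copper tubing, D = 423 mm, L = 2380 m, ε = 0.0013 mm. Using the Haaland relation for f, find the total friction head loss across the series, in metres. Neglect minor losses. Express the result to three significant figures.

Pipe 1: V = 2.993 m/s, Re = 7.96×10^5, ε/D = 6.15×10^-4, f = 0.01801, h_1 = f(L/D)V²/2g = 26.03 m
Pipe 2: V = 3.223 m/s, Re = 8.26×10^5, ε/D = 3.07×10^-6, f = 0.01201, h_2 = f(L/D)V²/2g = 35.79 m
Series → Q common, losses add: H = Σh = 61.82 m

H ≈ 61.8 m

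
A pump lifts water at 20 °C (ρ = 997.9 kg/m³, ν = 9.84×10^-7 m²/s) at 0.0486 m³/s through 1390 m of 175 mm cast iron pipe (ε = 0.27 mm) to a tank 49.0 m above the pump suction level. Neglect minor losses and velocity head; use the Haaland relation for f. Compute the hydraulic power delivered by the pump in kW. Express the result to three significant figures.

V = 4Q/(πD²) = 2.021 m/s; Re = 3.59×10^5; ε/D = 0.00154; f = 0.02246
h_f = f(L/D)V²/2g = 37.12 m
Total head H = z + h_f = 49.0 + 37.12 = 86.12 m
P_hyd = ρgQH = 997.9·9.81·0.0486·86.12 = 40.97 kW

P_hyd ≈ 41.0 kW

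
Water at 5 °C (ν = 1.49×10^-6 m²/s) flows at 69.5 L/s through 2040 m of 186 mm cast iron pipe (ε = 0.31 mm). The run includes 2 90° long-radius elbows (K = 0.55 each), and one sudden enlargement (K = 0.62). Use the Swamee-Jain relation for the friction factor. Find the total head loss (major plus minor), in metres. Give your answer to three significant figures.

H_L ≈ 85.1 m

V = 4Q/(πD²) = 2.558 m/s; V²/2g = 0.3335 m
Re = 3.19×10^5, ε/D = 0.00167 → f = 0.02311 (Swamee-Jain)
Major: h_f = f(L/D)·V²/2g = 0.02311·10968·0.3335 = 84.53 m
Minor: ΣK = 1.72; h_m = ΣK·V²/2g = 0.5735 m
Total H_L = 84.53 + 0.5735 = 85.11 m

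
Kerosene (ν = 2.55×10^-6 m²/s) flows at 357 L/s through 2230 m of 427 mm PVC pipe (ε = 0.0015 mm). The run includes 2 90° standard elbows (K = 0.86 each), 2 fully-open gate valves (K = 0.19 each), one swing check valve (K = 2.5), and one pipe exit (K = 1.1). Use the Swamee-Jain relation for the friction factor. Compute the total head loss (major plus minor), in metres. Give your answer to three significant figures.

H_L ≈ 24.3 m

V = 4Q/(πD²) = 2.493 m/s; V²/2g = 0.3168 m
Re = 4.17×10^5, ε/D = 3.51×10^-6 → f = 0.01357 (Swamee-Jain)
Major: h_f = f(L/D)·V²/2g = 0.01357·5222·0.3168 = 22.46 m
Minor: ΣK = 5.70; h_m = ΣK·V²/2g = 1.806 m
Total H_L = 22.46 + 1.806 = 24.26 m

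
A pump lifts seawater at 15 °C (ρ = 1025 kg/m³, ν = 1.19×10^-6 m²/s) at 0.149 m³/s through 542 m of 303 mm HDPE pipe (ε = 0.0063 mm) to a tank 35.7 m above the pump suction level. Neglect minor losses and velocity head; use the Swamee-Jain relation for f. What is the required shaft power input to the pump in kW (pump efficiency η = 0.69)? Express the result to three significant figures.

P_shaft ≈ 88.8 kW

V = 4Q/(πD²) = 2.066 m/s; Re = 5.26×10^5; ε/D = 2.08×10^-5; f = 0.01331
h_f = f(L/D)V²/2g = 5.181 m
Total head H = z + h_f = 35.7 + 5.181 = 40.88 m
P_hyd = ρgQH = 1025·9.81·0.149·40.88 = 61.25 kW
P_shaft = P_hyd/η = 61.25/0.69 = 88.77 kW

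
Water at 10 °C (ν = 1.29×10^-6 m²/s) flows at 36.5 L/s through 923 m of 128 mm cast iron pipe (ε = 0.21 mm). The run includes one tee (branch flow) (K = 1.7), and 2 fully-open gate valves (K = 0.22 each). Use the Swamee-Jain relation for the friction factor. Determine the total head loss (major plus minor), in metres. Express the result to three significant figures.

V = 4Q/(πD²) = 2.837 m/s; V²/2g = 0.4101 m
Re = 2.81×10^5, ε/D = 0.00164 → f = 0.02312 (Swamee-Jain)
Major: h_f = f(L/D)·V²/2g = 0.02312·7211·0.4101 = 68.37 m
Minor: ΣK = 2.14; h_m = ΣK·V²/2g = 0.8776 m
Total H_L = 68.37 + 0.8776 = 69.25 m

H_L ≈ 69.2 m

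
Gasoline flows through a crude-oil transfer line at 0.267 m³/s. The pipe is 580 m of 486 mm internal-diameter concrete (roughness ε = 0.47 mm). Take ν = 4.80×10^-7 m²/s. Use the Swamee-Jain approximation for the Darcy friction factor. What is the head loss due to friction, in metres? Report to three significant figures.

V = 4Q/(πD²) = 4·0.267/(π·0.486²) = 1.439 m/s
Re = VD/ν = 1.439·0.486/4.80×10^-7 = 1.46×10^6 → turbulent
ε/D = 0.47/486 = 9.67×10^-4
Swamee-Jain: f = 0.01976
h_f = f(L/D)V²/(2g) = 0.01976·(580/0.486)·1.439²/(2·9.81) = 2.490 m

h_f ≈ 2.49 m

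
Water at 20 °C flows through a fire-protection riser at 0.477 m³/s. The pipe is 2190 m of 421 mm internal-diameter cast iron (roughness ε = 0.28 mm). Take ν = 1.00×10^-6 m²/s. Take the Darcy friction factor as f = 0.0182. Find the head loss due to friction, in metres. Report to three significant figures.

V = 4Q/(πD²) = 4·0.477/(π·0.421²) = 3.427 m/s
h_f = f(L/D)V²/(2g) = 0.01820·(2190/0.421)·3.427²/(2·9.81) = 56.66 m

h_f ≈ 56.7 m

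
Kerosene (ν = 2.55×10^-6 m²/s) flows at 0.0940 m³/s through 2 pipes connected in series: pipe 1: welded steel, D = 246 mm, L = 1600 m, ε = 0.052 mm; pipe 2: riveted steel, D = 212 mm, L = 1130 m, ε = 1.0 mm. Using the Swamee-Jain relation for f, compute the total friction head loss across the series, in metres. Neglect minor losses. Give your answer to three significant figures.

Pipe 1: V = 1.978 m/s, Re = 1.91×10^5, ε/D = 2.11×10^-4, f = 0.01732, h_1 = f(L/D)V²/2g = 22.45 m
Pipe 2: V = 2.663 m/s, Re = 2.21×10^5, ε/D = 0.00472, f = 0.03045, h_2 = f(L/D)V²/2g = 58.66 m
Series → Q common, losses add: H = Σh = 81.12 m

H ≈ 81.1 m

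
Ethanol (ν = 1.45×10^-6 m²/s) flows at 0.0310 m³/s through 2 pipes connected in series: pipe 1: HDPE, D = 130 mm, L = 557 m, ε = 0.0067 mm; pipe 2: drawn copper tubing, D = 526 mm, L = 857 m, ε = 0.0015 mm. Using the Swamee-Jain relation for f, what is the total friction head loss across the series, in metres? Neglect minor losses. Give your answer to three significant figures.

H ≈ 18.9 m

Pipe 1: V = 2.336 m/s, Re = 2.09×10^5, ε/D = 5.15×10^-5, f = 0.01587, h_1 = f(L/D)V²/2g = 18.90 m
Pipe 2: V = 0.1427 m/s, Re = 5.18×10^4, ε/D = 2.85×10^-6, f = 0.02061, h_2 = f(L/D)V²/2g = 0.03484 m
Series → Q common, losses add: H = Σh = 18.93 m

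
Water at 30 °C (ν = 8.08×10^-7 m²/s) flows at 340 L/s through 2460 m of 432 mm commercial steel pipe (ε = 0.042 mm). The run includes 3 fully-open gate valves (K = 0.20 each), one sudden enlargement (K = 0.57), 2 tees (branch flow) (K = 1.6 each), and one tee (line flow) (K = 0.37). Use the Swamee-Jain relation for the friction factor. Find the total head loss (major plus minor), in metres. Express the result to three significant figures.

V = 4Q/(πD²) = 2.320 m/s; V²/2g = 0.2742 m
Re = 1.24×10^6, ε/D = 9.72×10^-5 → f = 0.01324 (Swamee-Jain)
Major: h_f = f(L/D)·V²/2g = 0.01324·5694·0.2742 = 20.67 m
Minor: ΣK = 4.74; h_m = ΣK·V²/2g = 1.300 m
Total H_L = 20.67 + 1.300 = 21.97 m

H_L ≈ 22.0 m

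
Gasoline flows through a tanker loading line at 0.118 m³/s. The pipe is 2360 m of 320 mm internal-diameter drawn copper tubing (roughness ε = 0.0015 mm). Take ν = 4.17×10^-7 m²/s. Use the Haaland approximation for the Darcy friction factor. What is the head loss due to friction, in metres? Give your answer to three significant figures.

V = 4Q/(πD²) = 4·0.118/(π·0.320²) = 1.467 m/s
Re = VD/ν = 1.467·0.320/4.17×10^-7 = 1.13×10^6 → turbulent
ε/D = 0.0015/320 = 4.69×10^-6
Haaland: f = 0.01145
h_f = f(L/D)V²/(2g) = 0.01145·(2360/0.320)·1.467²/(2·9.81) = 9.261 m

h_f ≈ 9.26 m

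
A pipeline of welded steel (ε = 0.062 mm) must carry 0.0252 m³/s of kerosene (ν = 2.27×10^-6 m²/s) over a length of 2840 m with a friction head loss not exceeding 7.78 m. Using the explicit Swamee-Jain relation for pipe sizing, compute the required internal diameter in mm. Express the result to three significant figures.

D ≈ 211 mm

Swamee-Jain (Type III): D = 0.66·[ε^1.25·(LQ²/(gh_f))^4.75 + ν·Q^9.4·(L/(gh_f))^5.2]^0.04
LQ²/(gh_f) = 0.02363; L/(gh_f) = 37.21
Term 1 = ε^1.25·(…)^4.75 = 1.03×10^-13; Term 2 = ν·Q^9.4·(…)^5.2 = 3.14×10^-13
D = 0.66·(1.03×10^-13 + 3.14×10^-13)^0.04 = 0.2110 m = 211 mm
Check: V = 0.720 m/s, Re = 6.70×10^4, f = 0.02078, h_f = 7.40 m ≈ 7.78 m ✓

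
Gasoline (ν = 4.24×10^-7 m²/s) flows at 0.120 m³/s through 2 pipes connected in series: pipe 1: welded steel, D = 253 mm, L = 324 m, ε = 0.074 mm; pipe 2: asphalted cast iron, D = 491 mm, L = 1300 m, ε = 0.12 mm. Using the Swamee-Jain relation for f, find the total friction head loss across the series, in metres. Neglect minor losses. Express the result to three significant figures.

Pipe 1: V = 2.387 m/s, Re = 1.42×10^6, ε/D = 2.92×10^-4, f = 0.01548, h_1 = f(L/D)V²/2g = 5.756 m
Pipe 2: V = 0.6338 m/s, Re = 7.34×10^5, ε/D = 2.44×10^-4, f = 0.01550, h_2 = f(L/D)V²/2g = 0.8399 m
Series → Q common, losses add: H = Σh = 6.595 m

H ≈ 6.60 m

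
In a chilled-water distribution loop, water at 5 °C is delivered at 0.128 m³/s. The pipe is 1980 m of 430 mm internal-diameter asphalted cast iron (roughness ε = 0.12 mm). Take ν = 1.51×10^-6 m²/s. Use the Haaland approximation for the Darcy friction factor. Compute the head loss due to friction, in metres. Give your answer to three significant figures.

h_f ≈ 3.09 m

V = 4Q/(πD²) = 4·0.128/(π·0.430²) = 0.8814 m/s
Re = VD/ν = 0.8814·0.430/1.51×10^-6 = 2.51×10^5 → turbulent
ε/D = 0.12/430 = 2.79×10^-4
Haaland: f = 0.01695
h_f = f(L/D)V²/(2g) = 0.01695·(1980/0.430)·0.8814²/(2·9.81) = 3.090 m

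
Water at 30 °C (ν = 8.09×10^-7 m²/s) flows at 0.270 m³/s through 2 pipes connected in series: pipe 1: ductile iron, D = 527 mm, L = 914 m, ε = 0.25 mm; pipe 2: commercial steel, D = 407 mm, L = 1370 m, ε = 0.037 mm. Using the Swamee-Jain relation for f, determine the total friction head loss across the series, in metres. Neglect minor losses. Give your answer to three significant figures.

Pipe 1: V = 1.238 m/s, Re = 8.06×10^5, ε/D = 4.74×10^-4, f = 0.01725, h_1 = f(L/D)V²/2g = 2.336 m
Pipe 2: V = 2.075 m/s, Re = 1.04×10^6, ε/D = 9.09×10^-5, f = 0.01332, h_2 = f(L/D)V²/2g = 9.843 m
Series → Q common, losses add: H = Σh = 12.18 m

H ≈ 12.2 m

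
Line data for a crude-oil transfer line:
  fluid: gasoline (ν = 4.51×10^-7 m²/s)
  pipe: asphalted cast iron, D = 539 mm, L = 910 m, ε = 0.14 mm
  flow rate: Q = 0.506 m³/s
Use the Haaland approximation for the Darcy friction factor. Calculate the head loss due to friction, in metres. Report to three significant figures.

V = 4Q/(πD²) = 4·0.506/(π·0.539²) = 2.218 m/s
Re = VD/ν = 2.218·0.539/4.51×10^-7 = 2.65×10^6 → turbulent
ε/D = 0.14/539 = 2.60×10^-4
Haaland: f = 0.01480
h_f = f(L/D)V²/(2g) = 0.01480·(910/0.539)·2.218²/(2·9.81) = 6.263 m

h_f ≈ 6.26 m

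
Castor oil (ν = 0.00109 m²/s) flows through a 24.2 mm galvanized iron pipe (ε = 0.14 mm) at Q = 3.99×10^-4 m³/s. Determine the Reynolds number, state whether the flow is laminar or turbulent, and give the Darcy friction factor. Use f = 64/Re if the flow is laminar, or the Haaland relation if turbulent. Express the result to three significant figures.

V = 4Q/(πD²) = 0.8675 m/s
Re = VD/ν = 0.8675·0.0242/0.00109 = 19.3
Re < 2300 → laminar → f = 64/Re = 3.323

Re ≈ 19.3; laminar; f = 64/Re ≈ 3.32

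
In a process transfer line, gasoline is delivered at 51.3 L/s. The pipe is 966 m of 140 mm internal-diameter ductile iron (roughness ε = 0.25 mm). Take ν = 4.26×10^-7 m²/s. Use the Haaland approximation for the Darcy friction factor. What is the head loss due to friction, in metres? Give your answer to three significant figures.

h_f ≈ 89.6 m

V = 4Q/(πD²) = 4·0.0513/(π·0.140²) = 3.333 m/s
Re = VD/ν = 3.333·0.140/4.26×10^-7 = 1.10×10^6 → turbulent
ε/D = 0.25/140 = 0.00179
Haaland: f = 0.02294
h_f = f(L/D)V²/(2g) = 0.02294·(966/0.140)·3.333²/(2·9.81) = 89.58 m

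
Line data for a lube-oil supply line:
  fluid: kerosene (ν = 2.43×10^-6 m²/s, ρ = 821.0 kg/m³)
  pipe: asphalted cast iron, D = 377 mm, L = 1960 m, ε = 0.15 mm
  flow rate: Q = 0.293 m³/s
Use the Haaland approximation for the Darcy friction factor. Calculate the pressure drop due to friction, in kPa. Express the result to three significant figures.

Δp ≈ 251 kPa

V = 4Q/(πD²) = 4·0.293/(π·0.377²) = 2.625 m/s
Re = VD/ν = 2.625·0.377/2.43×10^-6 = 4.07×10^5 → turbulent
ε/D = 0.15/377 = 3.98×10^-4
Haaland: f = 0.01709
h_f = f(L/D)V²/(2g) = 0.01709·(1960/0.377)·2.625²/(2·9.81) = 31.20 m
Δp = ρg·h_f = 821.0·9.81·31.20 = 251.3 kPa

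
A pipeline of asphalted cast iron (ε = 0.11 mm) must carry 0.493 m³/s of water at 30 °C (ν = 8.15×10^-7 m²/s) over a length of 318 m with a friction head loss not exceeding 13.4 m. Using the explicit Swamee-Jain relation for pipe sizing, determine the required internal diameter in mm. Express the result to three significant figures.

Swamee-Jain (Type III): D = 0.66·[ε^1.25·(LQ²/(gh_f))^4.75 + ν·Q^9.4·(L/(gh_f))^5.2]^0.04
LQ²/(gh_f) = 0.5880; L/(gh_f) = 2.419
Term 1 = ε^1.25·(…)^4.75 = 9.04×10^-7; Term 2 = ν·Q^9.4·(…)^5.2 = 1.04×10^-7
D = 0.66·(9.04×10^-7 + 1.04×10^-7)^0.04 = 0.3799 m = 380 mm
Check: V = 4.35 m/s, Re = 2.03×10^6, f = 0.01529, h_f = 12.3 m ≈ 13.4 m ✓

D ≈ 380 mm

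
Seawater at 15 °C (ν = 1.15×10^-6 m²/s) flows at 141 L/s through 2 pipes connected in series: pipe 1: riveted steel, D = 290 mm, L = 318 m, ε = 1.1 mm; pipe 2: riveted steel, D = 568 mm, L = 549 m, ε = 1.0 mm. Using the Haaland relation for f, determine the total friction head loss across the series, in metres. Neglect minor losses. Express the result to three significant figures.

Pipe 1: V = 2.135 m/s, Re = 5.38×10^5, ε/D = 0.00379, f = 0.02823, h_1 = f(L/D)V²/2g = 7.189 m
Pipe 2: V = 0.5565 m/s, Re = 2.75×10^5, ε/D = 0.00176, f = 0.02332, h_2 = f(L/D)V²/2g = 0.3558 m
Series → Q common, losses add: H = Σh = 7.545 m

H ≈ 7.55 m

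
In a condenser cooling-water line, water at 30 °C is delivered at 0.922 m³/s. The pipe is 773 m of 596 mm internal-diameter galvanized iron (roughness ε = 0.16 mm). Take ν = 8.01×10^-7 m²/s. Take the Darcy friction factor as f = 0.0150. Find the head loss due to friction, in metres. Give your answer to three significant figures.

h_f ≈ 10.8 m

V = 4Q/(πD²) = 4·0.922/(π·0.596²) = 3.305 m/s
h_f = f(L/D)V²/(2g) = 0.01500·(773/0.596)·3.305²/(2·9.81) = 10.83 m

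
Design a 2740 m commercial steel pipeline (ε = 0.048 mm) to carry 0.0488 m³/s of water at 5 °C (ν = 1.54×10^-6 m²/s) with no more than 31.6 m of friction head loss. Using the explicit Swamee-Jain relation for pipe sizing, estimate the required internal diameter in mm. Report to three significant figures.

Swamee-Jain (Type III): D = 0.66·[ε^1.25·(LQ²/(gh_f))^4.75 + ν·Q^9.4·(L/(gh_f))^5.2]^0.04
LQ²/(gh_f) = 0.02105; L/(gh_f) = 8.839
Term 1 = ε^1.25·(…)^4.75 = 4.33×10^-14; Term 2 = ν·Q^9.4·(…)^5.2 = 6.02×10^-14
D = 0.66·(4.33×10^-14 + 6.02×10^-14)^0.04 = 0.1996 m = 200 mm
Check: V = 1.56 m/s, Re = 2.02×10^5, f = 0.01738, h_f = 29.6 m ≈ 31.6 m ✓

D ≈ 200 mm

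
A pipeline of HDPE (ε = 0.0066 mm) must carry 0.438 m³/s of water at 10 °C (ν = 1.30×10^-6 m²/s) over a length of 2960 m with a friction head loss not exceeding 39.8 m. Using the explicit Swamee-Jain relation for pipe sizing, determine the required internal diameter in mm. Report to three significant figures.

Swamee-Jain (Type III): D = 0.66·[ε^1.25·(LQ²/(gh_f))^4.75 + ν·Q^9.4·(L/(gh_f))^5.2]^0.04
LQ²/(gh_f) = 1.454; L/(gh_f) = 7.581
Term 1 = ε^1.25·(…)^4.75 = 1.98×10^-6; Term 2 = ν·Q^9.4·(…)^5.2 = 2.08×10^-5
D = 0.66·(1.98×10^-6 + 2.08×10^-5)^0.04 = 0.4304 m = 430 mm
Check: V = 3.01 m/s, Re = 9.97×10^5, f = 0.01198, h_f = 38.1 m ≈ 39.8 m ✓

D ≈ 430 mm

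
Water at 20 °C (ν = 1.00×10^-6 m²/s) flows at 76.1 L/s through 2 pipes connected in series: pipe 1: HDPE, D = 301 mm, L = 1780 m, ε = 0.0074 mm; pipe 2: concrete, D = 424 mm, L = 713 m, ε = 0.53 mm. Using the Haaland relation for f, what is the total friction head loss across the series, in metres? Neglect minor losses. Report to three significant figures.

H ≈ 5.50 m

Pipe 1: V = 1.069 m/s, Re = 3.22×10^5, ε/D = 2.46×10^-5, f = 0.01437, h_1 = f(L/D)V²/2g = 4.955 m
Pipe 2: V = 0.5390 m/s, Re = 2.29×10^5, ε/D = 0.00125, f = 0.02173, h_2 = f(L/D)V²/2g = 0.5411 m
Series → Q common, losses add: H = Σh = 5.496 m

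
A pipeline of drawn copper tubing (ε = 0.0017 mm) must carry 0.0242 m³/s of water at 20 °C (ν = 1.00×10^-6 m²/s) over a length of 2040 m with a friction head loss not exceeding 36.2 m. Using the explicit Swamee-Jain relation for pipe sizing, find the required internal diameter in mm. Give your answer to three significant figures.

Swamee-Jain (Type III): D = 0.66·[ε^1.25·(LQ²/(gh_f))^4.75 + ν·Q^9.4·(L/(gh_f))^5.2]^0.04
LQ²/(gh_f) = 0.003364; L/(gh_f) = 5.745
Term 1 = ε^1.25·(…)^4.75 = 1.10×10^-19; Term 2 = ν·Q^9.4·(…)^5.2 = 5.70×10^-18
D = 0.66·(1.10×10^-19 + 5.70×10^-18)^0.04 = 0.1349 m = 135 mm
Check: V = 1.69 m/s, Re = 2.28×10^5, f = 0.01526, h_f = 33.7 m ≈ 36.2 m ✓

D ≈ 135 mm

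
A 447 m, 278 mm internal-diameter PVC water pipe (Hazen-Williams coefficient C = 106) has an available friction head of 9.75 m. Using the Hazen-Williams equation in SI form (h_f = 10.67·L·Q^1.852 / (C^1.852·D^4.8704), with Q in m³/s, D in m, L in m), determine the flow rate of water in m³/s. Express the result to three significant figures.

Q ≈ 0.129 m³/s

Rearranging: Q = [h_f·C^1.852·D^4.8704 / (10.67·L)]^(1/1.852)
Q = [9.75·106^1.852·0.278^4.8704 / (10.67·447)]^0.540 = 0.1291 m³/s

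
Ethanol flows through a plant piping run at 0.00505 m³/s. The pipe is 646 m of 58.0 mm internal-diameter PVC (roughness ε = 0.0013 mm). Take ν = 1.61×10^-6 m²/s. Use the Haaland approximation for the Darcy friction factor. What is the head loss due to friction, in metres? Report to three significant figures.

h_f ≈ 40.2 m

V = 4Q/(πD²) = 4·0.00505/(π·0.0580²) = 1.911 m/s
Re = VD/ν = 1.911·0.0580/1.61×10^-6 = 6.89×10^4 → turbulent
ε/D = 0.0013/58.0 = 2.24×10^-5
Haaland: f = 0.01937
h_f = f(L/D)V²/(2g) = 0.01937·(646/0.0580)·1.911²/(2·9.81) = 40.16 m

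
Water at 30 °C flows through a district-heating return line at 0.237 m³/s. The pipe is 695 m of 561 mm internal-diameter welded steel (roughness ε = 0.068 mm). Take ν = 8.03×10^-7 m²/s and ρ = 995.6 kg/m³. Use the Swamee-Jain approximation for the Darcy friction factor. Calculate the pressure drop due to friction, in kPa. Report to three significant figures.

V = 4Q/(πD²) = 4·0.237/(π·0.561²) = 0.9588 m/s
Re = VD/ν = 0.9588·0.561/8.03×10^-7 = 6.70×10^5 → turbulent
ε/D = 0.068/561 = 1.21×10^-4
Swamee-Jain: f = 0.01428
h_f = f(L/D)V²/(2g) = 0.01428·(695/0.561)·0.9588²/(2·9.81) = 0.8292 m
Δp = ρg·h_f = 995.6·9.81·0.8292 = 8.098 kPa

Δp ≈ 8.10 kPa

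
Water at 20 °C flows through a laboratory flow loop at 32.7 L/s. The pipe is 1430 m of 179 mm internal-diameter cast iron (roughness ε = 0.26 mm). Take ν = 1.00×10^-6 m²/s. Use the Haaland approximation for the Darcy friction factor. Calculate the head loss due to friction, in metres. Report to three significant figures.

h_f ≈ 15.4 m

V = 4Q/(πD²) = 4·0.0327/(π·0.179²) = 1.299 m/s
Re = VD/ν = 1.299·0.179/1.00×10^-6 = 2.33×10^5 → turbulent
ε/D = 0.26/179 = 0.00145
Haaland: f = 0.02243
h_f = f(L/D)V²/(2g) = 0.02243·(1430/0.179)·1.299²/(2·9.81) = 15.42 m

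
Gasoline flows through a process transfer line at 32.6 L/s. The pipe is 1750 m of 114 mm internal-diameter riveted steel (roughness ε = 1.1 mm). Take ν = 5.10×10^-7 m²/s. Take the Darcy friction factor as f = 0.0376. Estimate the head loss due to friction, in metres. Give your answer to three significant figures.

h_f ≈ 300 m

V = 4Q/(πD²) = 4·0.0326/(π·0.114²) = 3.194 m/s
h_f = f(L/D)V²/(2g) = 0.03760·(1750/0.114)·3.194²/(2·9.81) = 300.1 m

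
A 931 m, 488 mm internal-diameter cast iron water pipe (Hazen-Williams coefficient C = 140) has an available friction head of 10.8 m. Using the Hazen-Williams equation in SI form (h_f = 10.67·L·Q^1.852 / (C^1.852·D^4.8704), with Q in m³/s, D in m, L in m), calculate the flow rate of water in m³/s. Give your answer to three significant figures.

Q ≈ 0.533 m³/s

Rearranging: Q = [h_f·C^1.852·D^4.8704 / (10.67·L)]^(1/1.852)
Q = [10.8·140^1.852·0.488^4.8704 / (10.67·931)]^0.540 = 0.5327 m³/s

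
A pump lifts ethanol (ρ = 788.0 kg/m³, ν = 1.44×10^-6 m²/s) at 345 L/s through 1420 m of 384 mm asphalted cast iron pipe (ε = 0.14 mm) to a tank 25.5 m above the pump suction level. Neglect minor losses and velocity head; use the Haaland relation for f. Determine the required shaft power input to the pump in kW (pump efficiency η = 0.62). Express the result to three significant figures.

V = 4Q/(πD²) = 2.979 m/s; Re = 7.94×10^5; ε/D = 3.65×10^-4; f = 0.01629
h_f = f(L/D)V²/2g = 27.25 m
Total head H = z + h_f = 25.5 + 27.25 = 52.75 m
P_hyd = ρgQH = 788.0·9.81·0.345·52.75 = 140.7 kW
P_shaft = P_hyd/η = 140.7/0.62 = 226.9 kW

P_shaft ≈ 227 kW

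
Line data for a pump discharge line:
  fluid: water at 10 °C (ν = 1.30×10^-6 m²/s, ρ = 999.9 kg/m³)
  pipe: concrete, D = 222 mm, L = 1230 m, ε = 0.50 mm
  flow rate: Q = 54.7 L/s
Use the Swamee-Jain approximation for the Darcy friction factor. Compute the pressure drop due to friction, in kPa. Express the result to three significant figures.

Δp ≈ 138 kPa

V = 4Q/(πD²) = 4·0.0547/(π·0.222²) = 1.413 m/s
Re = VD/ν = 1.413·0.222/1.30×10^-6 = 2.41×10^5 → turbulent
ε/D = 0.50/222 = 0.00225
Swamee-Jain: f = 0.02503
h_f = f(L/D)V²/(2g) = 0.02503·(1230/0.222)·1.413²/(2·9.81) = 14.11 m
Δp = ρg·h_f = 999.9·9.81·14.11 = 138.4 kPa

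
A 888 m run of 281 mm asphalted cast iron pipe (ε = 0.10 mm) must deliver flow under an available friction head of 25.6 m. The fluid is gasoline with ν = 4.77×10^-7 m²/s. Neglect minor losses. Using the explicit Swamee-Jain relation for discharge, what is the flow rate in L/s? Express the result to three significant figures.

Q ≈ 196 L/s

Swamee-Jain (Type II): Q = -0.965·√(gD⁵h_f/L)·ln[ε/(3.7D) + √(3.17ν²L/(gD³h_f))]
√(gD⁵h_f/L) = √(9.81·0.281⁵·25.6/888) = 0.02226
ε/(3.7D) = 9.62×10^-5; √(3.17ν²L/(gD³h_f)) = 1.07×10^-5
Q = -0.965·0.02226·ln(1.069×10^-4) = 0.1964 m³/s
Check: V = 3.17 m/s, Re = 1.87×10^6, f = 0.01593, h_f = 25.7 m ≈ 25.6 m ✓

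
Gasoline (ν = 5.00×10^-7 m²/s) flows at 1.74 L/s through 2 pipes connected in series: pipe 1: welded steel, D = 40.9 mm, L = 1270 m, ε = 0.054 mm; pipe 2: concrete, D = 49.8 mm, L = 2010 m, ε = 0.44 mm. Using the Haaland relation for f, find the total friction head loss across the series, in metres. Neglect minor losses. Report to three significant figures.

Pipe 1: V = 1.324 m/s, Re = 1.08×10^5, ε/D = 0.00132, f = 0.02289, h_1 = f(L/D)V²/2g = 63.53 m
Pipe 2: V = 0.8933 m/s, Re = 8.90×10^4, ε/D = 0.00884, f = 0.03711, h_2 = f(L/D)V²/2g = 60.92 m
Series → Q common, losses add: H = Σh = 124.5 m

H ≈ 124 m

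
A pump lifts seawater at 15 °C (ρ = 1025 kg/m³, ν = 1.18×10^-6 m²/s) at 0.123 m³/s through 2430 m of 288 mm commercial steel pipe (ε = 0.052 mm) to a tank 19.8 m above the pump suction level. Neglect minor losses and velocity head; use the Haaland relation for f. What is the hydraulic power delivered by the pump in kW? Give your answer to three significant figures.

P_hyd ≈ 53.3 kW

V = 4Q/(πD²) = 1.888 m/s; Re = 4.61×10^5; ε/D = 1.81×10^-4; f = 0.01522
h_f = f(L/D)V²/2g = 23.33 m
Total head H = z + h_f = 19.8 + 23.33 = 43.13 m
P_hyd = ρgQH = 1025·9.81·0.123·43.13 = 53.34 kW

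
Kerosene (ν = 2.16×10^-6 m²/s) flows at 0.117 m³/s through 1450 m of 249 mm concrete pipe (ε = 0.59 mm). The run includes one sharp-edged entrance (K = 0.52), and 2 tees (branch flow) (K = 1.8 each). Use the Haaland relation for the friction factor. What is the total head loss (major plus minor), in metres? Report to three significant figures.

V = 4Q/(πD²) = 2.403 m/s; V²/2g = 0.2942 m
Re = 2.77×10^5, ε/D = 0.00237 → f = 0.02507 (Haaland)
Major: h_f = f(L/D)·V²/2g = 0.02507·5823·0.2942 = 42.96 m
Minor: ΣK = 4.12; h_m = ΣK·V²/2g = 1.212 m
Total H_L = 42.96 + 1.212 = 44.17 m

H_L ≈ 44.2 m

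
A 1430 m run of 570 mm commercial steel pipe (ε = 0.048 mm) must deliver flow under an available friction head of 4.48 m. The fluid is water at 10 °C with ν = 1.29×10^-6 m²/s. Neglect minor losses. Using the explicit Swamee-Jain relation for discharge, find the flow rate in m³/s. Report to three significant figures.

Swamee-Jain (Type II): Q = -0.965·√(gD⁵h_f/L)·ln[ε/(3.7D) + √(3.17ν²L/(gD³h_f))]
√(gD⁵h_f/L) = √(9.81·0.570⁵·4.48/1430) = 0.04300
ε/(3.7D) = 2.28×10^-5; √(3.17ν²L/(gD³h_f)) = 3.04×10^-5
Q = -0.965·0.04300·ln(5.320×10^-5) = 0.4084 m³/s
Check: V = 1.60 m/s, Re = 7.07×10^5, f = 0.01373, h_f = 4.50 m ≈ 4.48 m ✓

Q ≈ 0.408 m³/s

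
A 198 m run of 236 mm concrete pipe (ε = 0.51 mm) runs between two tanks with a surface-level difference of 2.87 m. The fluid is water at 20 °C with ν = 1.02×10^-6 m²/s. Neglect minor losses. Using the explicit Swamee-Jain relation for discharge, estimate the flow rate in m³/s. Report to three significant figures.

Swamee-Jain (Type II): Q = -0.965·√(gD⁵h_f/L)·ln[ε/(3.7D) + √(3.17ν²L/(gD³h_f))]
√(gD⁵h_f/L) = √(9.81·0.236⁵·2.87/198) = 0.01020
ε/(3.7D) = 5.84×10^-4; √(3.17ν²L/(gD³h_f)) = 4.20×10^-5
Q = -0.965·0.01020·ln(6.261×10^-4) = 0.07262 m³/s
Check: V = 1.66 m/s, Re = 3.84×10^5, f = 0.02449, h_f = 2.89 m ≈ 2.87 m ✓

Q ≈ 0.0726 m³/s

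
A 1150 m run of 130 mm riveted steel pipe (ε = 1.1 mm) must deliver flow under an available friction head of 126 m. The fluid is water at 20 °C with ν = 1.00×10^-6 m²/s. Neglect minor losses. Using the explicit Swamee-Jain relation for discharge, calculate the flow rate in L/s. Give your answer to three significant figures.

Q ≈ 37.0 L/s

Swamee-Jain (Type II): Q = -0.965·√(gD⁵h_f/L)·ln[ε/(3.7D) + √(3.17ν²L/(gD³h_f))]
√(gD⁵h_f/L) = √(9.81·0.130⁵·126/1150) = 0.006317
ε/(3.7D) = 0.00229; √(3.17ν²L/(gD³h_f)) = 3.66×10^-5
Q = -0.965·0.006317·ln(0.002324) = 0.03697 m³/s
Check: V = 2.79 m/s, Re = 3.62×10^5, f = 0.03614, h_f = 126 m ≈ 126 m ✓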